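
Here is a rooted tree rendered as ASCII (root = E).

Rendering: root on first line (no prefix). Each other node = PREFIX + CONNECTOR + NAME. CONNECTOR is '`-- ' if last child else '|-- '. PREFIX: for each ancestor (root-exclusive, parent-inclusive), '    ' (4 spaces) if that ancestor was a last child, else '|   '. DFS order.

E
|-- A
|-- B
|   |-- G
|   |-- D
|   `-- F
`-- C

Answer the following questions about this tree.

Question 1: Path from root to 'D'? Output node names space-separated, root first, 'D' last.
Walk down from root: E -> B -> D

Answer: E B D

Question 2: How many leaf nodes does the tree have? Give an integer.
Answer: 5

Derivation:
Leaves (nodes with no children): A, C, D, F, G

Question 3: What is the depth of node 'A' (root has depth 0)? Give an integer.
Answer: 1

Derivation:
Path from root to A: E -> A
Depth = number of edges = 1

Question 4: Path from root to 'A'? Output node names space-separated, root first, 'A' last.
Walk down from root: E -> A

Answer: E A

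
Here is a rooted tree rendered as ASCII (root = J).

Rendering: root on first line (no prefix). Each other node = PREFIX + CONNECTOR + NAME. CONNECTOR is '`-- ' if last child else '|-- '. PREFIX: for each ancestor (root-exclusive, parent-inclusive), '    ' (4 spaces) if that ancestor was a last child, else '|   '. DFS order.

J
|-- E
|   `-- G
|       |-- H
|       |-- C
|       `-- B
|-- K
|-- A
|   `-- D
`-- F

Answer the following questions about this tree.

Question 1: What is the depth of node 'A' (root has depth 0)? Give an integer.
Path from root to A: J -> A
Depth = number of edges = 1

Answer: 1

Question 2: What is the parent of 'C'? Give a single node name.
Answer: G

Derivation:
Scan adjacency: C appears as child of G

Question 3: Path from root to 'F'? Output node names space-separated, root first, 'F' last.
Walk down from root: J -> F

Answer: J F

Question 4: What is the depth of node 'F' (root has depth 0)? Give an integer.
Path from root to F: J -> F
Depth = number of edges = 1

Answer: 1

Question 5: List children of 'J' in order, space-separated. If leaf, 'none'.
Answer: E K A F

Derivation:
Node J's children (from adjacency): E, K, A, F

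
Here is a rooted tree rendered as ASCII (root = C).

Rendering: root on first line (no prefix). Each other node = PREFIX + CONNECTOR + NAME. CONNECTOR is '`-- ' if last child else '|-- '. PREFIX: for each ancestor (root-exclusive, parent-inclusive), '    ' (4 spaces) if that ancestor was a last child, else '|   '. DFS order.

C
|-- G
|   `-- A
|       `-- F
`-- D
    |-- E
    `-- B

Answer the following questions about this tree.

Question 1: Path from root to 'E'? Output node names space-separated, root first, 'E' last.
Answer: C D E

Derivation:
Walk down from root: C -> D -> E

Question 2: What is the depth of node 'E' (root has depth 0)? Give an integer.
Answer: 2

Derivation:
Path from root to E: C -> D -> E
Depth = number of edges = 2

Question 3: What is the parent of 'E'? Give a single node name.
Answer: D

Derivation:
Scan adjacency: E appears as child of D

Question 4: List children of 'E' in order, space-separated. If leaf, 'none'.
Node E's children (from adjacency): (leaf)

Answer: none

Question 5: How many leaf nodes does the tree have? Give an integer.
Leaves (nodes with no children): B, E, F

Answer: 3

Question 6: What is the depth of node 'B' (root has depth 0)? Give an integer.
Answer: 2

Derivation:
Path from root to B: C -> D -> B
Depth = number of edges = 2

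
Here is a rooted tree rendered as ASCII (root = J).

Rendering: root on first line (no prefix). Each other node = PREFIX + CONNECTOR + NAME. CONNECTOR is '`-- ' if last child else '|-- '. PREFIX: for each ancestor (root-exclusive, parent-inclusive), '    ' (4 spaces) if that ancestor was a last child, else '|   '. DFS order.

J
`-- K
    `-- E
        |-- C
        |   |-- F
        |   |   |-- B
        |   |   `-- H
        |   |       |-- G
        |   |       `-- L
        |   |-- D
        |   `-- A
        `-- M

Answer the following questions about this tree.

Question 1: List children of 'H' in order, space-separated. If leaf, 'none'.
Node H's children (from adjacency): G, L

Answer: G L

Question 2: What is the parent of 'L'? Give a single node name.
Answer: H

Derivation:
Scan adjacency: L appears as child of H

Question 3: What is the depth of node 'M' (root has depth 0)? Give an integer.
Answer: 3

Derivation:
Path from root to M: J -> K -> E -> M
Depth = number of edges = 3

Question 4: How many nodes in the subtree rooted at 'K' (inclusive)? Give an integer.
Subtree rooted at K contains: A, B, C, D, E, F, G, H, K, L, M
Count = 11

Answer: 11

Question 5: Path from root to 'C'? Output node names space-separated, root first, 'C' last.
Answer: J K E C

Derivation:
Walk down from root: J -> K -> E -> C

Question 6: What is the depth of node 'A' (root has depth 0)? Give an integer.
Answer: 4

Derivation:
Path from root to A: J -> K -> E -> C -> A
Depth = number of edges = 4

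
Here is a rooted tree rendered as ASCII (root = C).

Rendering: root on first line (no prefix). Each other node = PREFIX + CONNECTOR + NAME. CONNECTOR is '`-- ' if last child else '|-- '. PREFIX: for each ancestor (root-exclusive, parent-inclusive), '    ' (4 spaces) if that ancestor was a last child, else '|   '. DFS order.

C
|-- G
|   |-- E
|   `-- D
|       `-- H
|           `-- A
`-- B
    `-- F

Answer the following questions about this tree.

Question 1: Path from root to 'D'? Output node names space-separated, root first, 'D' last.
Walk down from root: C -> G -> D

Answer: C G D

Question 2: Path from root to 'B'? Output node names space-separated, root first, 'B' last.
Walk down from root: C -> B

Answer: C B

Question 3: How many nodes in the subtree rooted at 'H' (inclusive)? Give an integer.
Subtree rooted at H contains: A, H
Count = 2

Answer: 2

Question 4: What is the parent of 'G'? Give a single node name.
Answer: C

Derivation:
Scan adjacency: G appears as child of C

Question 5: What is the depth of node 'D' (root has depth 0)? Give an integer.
Answer: 2

Derivation:
Path from root to D: C -> G -> D
Depth = number of edges = 2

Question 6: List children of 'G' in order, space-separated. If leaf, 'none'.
Answer: E D

Derivation:
Node G's children (from adjacency): E, D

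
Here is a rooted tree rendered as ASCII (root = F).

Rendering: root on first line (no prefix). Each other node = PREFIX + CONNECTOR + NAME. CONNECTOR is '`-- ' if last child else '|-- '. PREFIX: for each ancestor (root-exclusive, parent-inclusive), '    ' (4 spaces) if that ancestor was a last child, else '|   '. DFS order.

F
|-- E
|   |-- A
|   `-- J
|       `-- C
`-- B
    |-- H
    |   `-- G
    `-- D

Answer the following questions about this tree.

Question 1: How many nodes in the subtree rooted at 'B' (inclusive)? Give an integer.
Answer: 4

Derivation:
Subtree rooted at B contains: B, D, G, H
Count = 4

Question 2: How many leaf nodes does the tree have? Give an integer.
Answer: 4

Derivation:
Leaves (nodes with no children): A, C, D, G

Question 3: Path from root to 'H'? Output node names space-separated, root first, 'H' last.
Answer: F B H

Derivation:
Walk down from root: F -> B -> H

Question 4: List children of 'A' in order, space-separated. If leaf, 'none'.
Node A's children (from adjacency): (leaf)

Answer: none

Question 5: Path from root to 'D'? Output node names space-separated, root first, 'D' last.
Answer: F B D

Derivation:
Walk down from root: F -> B -> D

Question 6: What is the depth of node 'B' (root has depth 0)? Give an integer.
Path from root to B: F -> B
Depth = number of edges = 1

Answer: 1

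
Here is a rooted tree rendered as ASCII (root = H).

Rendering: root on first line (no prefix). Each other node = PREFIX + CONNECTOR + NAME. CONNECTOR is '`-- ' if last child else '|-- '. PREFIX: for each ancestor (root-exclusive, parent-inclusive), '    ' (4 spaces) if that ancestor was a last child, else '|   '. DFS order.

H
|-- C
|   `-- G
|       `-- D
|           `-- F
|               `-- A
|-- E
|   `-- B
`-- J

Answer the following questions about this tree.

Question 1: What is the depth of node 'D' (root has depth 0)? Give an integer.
Path from root to D: H -> C -> G -> D
Depth = number of edges = 3

Answer: 3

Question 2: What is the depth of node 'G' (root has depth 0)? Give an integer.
Path from root to G: H -> C -> G
Depth = number of edges = 2

Answer: 2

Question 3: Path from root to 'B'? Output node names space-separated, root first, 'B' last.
Answer: H E B

Derivation:
Walk down from root: H -> E -> B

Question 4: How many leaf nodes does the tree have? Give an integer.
Leaves (nodes with no children): A, B, J

Answer: 3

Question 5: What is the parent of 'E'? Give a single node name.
Scan adjacency: E appears as child of H

Answer: H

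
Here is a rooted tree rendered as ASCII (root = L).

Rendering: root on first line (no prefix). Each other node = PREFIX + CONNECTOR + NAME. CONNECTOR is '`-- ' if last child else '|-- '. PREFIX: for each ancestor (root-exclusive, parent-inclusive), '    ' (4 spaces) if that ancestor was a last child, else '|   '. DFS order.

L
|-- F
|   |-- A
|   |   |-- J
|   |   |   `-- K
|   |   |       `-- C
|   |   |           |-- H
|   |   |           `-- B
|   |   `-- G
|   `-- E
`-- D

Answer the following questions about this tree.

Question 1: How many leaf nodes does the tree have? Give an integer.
Leaves (nodes with no children): B, D, E, G, H

Answer: 5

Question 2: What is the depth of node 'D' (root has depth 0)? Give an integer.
Path from root to D: L -> D
Depth = number of edges = 1

Answer: 1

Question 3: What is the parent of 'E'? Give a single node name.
Scan adjacency: E appears as child of F

Answer: F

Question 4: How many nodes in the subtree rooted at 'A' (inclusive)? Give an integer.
Answer: 7

Derivation:
Subtree rooted at A contains: A, B, C, G, H, J, K
Count = 7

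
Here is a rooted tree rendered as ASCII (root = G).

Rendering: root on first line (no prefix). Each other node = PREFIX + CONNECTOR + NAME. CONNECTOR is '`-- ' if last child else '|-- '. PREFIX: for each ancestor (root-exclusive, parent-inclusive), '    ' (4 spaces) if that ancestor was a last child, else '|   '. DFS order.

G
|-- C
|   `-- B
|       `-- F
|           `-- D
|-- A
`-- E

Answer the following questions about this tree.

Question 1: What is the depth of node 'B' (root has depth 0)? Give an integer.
Answer: 2

Derivation:
Path from root to B: G -> C -> B
Depth = number of edges = 2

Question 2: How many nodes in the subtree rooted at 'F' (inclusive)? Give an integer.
Subtree rooted at F contains: D, F
Count = 2

Answer: 2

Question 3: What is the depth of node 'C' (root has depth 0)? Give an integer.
Path from root to C: G -> C
Depth = number of edges = 1

Answer: 1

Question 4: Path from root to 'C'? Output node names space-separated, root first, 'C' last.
Answer: G C

Derivation:
Walk down from root: G -> C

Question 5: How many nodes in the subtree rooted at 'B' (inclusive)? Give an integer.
Subtree rooted at B contains: B, D, F
Count = 3

Answer: 3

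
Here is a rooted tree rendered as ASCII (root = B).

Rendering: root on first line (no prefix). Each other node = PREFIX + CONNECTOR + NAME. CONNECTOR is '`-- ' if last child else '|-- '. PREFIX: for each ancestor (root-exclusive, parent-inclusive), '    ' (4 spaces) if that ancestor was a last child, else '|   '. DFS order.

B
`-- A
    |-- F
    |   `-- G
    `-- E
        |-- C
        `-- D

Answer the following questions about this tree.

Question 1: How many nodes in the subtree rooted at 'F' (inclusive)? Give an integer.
Answer: 2

Derivation:
Subtree rooted at F contains: F, G
Count = 2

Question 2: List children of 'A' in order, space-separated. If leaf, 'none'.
Answer: F E

Derivation:
Node A's children (from adjacency): F, E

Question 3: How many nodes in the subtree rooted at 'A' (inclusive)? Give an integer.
Subtree rooted at A contains: A, C, D, E, F, G
Count = 6

Answer: 6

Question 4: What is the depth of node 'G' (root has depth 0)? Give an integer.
Answer: 3

Derivation:
Path from root to G: B -> A -> F -> G
Depth = number of edges = 3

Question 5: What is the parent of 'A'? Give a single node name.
Scan adjacency: A appears as child of B

Answer: B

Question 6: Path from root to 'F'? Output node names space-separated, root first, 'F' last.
Answer: B A F

Derivation:
Walk down from root: B -> A -> F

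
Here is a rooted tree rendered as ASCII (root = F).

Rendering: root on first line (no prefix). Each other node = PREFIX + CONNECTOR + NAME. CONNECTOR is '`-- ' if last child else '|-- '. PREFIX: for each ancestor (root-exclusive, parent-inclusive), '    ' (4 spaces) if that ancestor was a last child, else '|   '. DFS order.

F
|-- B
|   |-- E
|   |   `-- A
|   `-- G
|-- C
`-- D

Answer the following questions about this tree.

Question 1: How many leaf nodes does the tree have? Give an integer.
Answer: 4

Derivation:
Leaves (nodes with no children): A, C, D, G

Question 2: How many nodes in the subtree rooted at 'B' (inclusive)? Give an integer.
Answer: 4

Derivation:
Subtree rooted at B contains: A, B, E, G
Count = 4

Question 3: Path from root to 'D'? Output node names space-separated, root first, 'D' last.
Walk down from root: F -> D

Answer: F D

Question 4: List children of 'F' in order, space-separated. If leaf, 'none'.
Node F's children (from adjacency): B, C, D

Answer: B C D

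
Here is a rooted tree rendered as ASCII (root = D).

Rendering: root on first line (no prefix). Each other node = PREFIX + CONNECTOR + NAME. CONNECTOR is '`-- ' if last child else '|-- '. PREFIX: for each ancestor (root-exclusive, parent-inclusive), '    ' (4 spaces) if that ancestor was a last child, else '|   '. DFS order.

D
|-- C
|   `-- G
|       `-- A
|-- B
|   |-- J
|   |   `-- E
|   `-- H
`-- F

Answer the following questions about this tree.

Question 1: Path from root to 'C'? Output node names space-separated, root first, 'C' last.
Answer: D C

Derivation:
Walk down from root: D -> C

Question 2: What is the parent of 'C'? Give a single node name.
Answer: D

Derivation:
Scan adjacency: C appears as child of D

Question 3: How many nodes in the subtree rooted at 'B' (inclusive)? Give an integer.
Answer: 4

Derivation:
Subtree rooted at B contains: B, E, H, J
Count = 4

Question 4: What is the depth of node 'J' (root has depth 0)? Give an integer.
Path from root to J: D -> B -> J
Depth = number of edges = 2

Answer: 2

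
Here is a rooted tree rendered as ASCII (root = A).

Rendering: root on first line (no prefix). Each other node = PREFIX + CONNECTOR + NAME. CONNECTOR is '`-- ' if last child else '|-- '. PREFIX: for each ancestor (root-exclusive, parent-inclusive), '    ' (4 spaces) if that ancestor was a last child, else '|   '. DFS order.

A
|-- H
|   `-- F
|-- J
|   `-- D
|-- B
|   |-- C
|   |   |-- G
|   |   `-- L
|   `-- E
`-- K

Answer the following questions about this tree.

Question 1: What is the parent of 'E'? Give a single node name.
Scan adjacency: E appears as child of B

Answer: B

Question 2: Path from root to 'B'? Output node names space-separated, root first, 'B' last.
Walk down from root: A -> B

Answer: A B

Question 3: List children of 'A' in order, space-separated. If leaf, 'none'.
Answer: H J B K

Derivation:
Node A's children (from adjacency): H, J, B, K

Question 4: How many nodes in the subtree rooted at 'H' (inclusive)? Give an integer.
Subtree rooted at H contains: F, H
Count = 2

Answer: 2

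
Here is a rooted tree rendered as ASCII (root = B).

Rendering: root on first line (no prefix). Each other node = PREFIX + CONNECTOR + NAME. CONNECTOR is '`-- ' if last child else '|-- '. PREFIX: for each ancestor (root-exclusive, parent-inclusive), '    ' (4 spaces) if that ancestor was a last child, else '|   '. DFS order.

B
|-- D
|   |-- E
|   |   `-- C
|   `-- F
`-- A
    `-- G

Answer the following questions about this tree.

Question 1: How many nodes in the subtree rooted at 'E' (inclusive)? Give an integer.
Answer: 2

Derivation:
Subtree rooted at E contains: C, E
Count = 2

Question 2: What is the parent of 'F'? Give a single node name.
Scan adjacency: F appears as child of D

Answer: D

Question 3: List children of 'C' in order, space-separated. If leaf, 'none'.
Node C's children (from adjacency): (leaf)

Answer: none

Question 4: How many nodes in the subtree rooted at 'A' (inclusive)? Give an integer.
Answer: 2

Derivation:
Subtree rooted at A contains: A, G
Count = 2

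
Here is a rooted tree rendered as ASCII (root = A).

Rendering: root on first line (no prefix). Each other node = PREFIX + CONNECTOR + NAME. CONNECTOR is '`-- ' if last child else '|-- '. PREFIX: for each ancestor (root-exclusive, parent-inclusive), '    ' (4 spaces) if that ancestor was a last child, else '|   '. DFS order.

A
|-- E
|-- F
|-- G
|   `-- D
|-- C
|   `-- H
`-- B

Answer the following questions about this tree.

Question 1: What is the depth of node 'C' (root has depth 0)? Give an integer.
Path from root to C: A -> C
Depth = number of edges = 1

Answer: 1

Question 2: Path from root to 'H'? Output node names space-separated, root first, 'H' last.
Walk down from root: A -> C -> H

Answer: A C H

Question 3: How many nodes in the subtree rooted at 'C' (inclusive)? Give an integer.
Subtree rooted at C contains: C, H
Count = 2

Answer: 2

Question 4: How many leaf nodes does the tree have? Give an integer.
Leaves (nodes with no children): B, D, E, F, H

Answer: 5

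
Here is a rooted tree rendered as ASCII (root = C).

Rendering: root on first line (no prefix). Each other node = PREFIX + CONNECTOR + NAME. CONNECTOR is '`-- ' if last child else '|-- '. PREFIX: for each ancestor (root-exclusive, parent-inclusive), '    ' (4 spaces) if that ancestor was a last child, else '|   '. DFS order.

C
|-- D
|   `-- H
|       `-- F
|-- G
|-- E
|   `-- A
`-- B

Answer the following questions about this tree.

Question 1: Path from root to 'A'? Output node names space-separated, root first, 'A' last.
Answer: C E A

Derivation:
Walk down from root: C -> E -> A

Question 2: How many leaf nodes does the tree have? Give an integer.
Answer: 4

Derivation:
Leaves (nodes with no children): A, B, F, G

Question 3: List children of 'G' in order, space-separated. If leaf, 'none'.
Node G's children (from adjacency): (leaf)

Answer: none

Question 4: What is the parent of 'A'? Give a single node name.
Answer: E

Derivation:
Scan adjacency: A appears as child of E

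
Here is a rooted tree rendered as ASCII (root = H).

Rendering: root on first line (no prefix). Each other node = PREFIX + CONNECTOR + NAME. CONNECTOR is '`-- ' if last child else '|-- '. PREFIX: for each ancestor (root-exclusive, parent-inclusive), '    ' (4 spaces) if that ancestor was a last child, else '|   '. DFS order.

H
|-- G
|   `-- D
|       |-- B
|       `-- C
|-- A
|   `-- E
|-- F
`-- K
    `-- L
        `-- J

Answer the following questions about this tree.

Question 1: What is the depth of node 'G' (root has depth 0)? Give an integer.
Path from root to G: H -> G
Depth = number of edges = 1

Answer: 1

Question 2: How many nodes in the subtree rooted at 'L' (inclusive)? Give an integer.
Subtree rooted at L contains: J, L
Count = 2

Answer: 2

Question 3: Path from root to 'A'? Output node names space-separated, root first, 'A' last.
Answer: H A

Derivation:
Walk down from root: H -> A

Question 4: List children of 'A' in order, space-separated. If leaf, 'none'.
Answer: E

Derivation:
Node A's children (from adjacency): E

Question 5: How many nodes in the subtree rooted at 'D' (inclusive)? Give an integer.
Answer: 3

Derivation:
Subtree rooted at D contains: B, C, D
Count = 3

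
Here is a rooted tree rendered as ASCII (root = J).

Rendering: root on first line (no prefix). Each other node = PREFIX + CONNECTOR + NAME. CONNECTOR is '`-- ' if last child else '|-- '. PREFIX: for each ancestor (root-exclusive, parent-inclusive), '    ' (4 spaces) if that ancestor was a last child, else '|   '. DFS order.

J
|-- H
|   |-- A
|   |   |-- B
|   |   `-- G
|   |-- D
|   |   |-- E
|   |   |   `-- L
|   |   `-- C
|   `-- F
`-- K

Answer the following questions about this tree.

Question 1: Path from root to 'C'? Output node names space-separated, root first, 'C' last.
Walk down from root: J -> H -> D -> C

Answer: J H D C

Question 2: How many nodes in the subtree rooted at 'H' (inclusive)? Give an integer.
Answer: 9

Derivation:
Subtree rooted at H contains: A, B, C, D, E, F, G, H, L
Count = 9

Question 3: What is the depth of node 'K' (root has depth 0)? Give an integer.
Answer: 1

Derivation:
Path from root to K: J -> K
Depth = number of edges = 1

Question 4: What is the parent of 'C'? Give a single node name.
Scan adjacency: C appears as child of D

Answer: D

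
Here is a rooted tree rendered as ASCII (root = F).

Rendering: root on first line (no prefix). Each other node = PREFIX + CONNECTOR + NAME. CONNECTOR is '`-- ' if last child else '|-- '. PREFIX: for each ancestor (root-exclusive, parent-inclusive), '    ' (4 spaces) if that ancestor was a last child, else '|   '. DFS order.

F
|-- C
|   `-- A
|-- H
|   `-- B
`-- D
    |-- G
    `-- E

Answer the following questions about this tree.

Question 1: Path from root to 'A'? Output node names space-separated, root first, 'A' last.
Answer: F C A

Derivation:
Walk down from root: F -> C -> A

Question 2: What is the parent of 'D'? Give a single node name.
Answer: F

Derivation:
Scan adjacency: D appears as child of F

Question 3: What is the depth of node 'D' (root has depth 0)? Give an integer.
Path from root to D: F -> D
Depth = number of edges = 1

Answer: 1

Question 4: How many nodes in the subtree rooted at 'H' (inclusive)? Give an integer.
Answer: 2

Derivation:
Subtree rooted at H contains: B, H
Count = 2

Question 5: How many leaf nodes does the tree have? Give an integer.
Leaves (nodes with no children): A, B, E, G

Answer: 4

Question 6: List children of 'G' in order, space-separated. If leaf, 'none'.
Node G's children (from adjacency): (leaf)

Answer: none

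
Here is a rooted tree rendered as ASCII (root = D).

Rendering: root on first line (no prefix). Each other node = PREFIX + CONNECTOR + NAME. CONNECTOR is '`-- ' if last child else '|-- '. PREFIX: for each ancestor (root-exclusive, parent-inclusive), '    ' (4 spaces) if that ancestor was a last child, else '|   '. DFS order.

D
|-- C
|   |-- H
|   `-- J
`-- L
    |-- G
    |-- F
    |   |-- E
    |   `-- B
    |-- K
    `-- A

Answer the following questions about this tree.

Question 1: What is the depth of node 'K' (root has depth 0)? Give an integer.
Path from root to K: D -> L -> K
Depth = number of edges = 2

Answer: 2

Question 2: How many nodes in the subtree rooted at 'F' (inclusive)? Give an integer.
Answer: 3

Derivation:
Subtree rooted at F contains: B, E, F
Count = 3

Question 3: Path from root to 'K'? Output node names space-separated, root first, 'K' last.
Walk down from root: D -> L -> K

Answer: D L K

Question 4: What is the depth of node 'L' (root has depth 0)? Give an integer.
Path from root to L: D -> L
Depth = number of edges = 1

Answer: 1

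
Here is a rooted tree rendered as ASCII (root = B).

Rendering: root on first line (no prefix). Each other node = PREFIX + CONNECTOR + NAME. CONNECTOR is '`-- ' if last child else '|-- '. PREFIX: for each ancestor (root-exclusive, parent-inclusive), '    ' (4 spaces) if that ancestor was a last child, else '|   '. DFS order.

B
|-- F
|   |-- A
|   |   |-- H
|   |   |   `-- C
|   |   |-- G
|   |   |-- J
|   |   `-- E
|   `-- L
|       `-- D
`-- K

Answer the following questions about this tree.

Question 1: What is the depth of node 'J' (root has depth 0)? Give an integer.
Path from root to J: B -> F -> A -> J
Depth = number of edges = 3

Answer: 3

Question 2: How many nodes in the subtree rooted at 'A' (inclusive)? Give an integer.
Answer: 6

Derivation:
Subtree rooted at A contains: A, C, E, G, H, J
Count = 6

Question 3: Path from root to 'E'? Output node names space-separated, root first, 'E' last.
Walk down from root: B -> F -> A -> E

Answer: B F A E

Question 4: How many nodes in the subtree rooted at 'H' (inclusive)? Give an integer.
Answer: 2

Derivation:
Subtree rooted at H contains: C, H
Count = 2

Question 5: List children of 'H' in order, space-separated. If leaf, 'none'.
Answer: C

Derivation:
Node H's children (from adjacency): C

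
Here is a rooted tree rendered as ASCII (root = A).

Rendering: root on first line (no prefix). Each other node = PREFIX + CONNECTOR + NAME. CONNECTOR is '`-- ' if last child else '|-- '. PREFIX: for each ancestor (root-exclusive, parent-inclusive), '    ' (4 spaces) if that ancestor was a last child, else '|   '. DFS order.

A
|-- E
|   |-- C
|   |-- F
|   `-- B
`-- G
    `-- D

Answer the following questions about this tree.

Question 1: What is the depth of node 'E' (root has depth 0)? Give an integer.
Answer: 1

Derivation:
Path from root to E: A -> E
Depth = number of edges = 1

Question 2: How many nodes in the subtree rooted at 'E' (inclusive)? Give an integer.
Answer: 4

Derivation:
Subtree rooted at E contains: B, C, E, F
Count = 4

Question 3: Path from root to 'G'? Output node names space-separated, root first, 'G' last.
Answer: A G

Derivation:
Walk down from root: A -> G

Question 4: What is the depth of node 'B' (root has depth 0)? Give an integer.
Answer: 2

Derivation:
Path from root to B: A -> E -> B
Depth = number of edges = 2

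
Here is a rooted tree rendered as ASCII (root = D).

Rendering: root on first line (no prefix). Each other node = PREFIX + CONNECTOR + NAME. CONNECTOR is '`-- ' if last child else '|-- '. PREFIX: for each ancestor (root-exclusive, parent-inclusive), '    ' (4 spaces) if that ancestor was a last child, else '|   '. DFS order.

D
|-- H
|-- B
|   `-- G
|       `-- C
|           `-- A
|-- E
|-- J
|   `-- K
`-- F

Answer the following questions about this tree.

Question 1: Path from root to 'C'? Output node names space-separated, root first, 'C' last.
Answer: D B G C

Derivation:
Walk down from root: D -> B -> G -> C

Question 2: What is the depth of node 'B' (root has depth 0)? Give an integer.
Answer: 1

Derivation:
Path from root to B: D -> B
Depth = number of edges = 1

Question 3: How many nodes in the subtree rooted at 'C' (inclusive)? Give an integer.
Subtree rooted at C contains: A, C
Count = 2

Answer: 2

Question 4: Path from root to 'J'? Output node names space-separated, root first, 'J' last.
Walk down from root: D -> J

Answer: D J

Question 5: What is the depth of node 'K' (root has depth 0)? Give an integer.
Path from root to K: D -> J -> K
Depth = number of edges = 2

Answer: 2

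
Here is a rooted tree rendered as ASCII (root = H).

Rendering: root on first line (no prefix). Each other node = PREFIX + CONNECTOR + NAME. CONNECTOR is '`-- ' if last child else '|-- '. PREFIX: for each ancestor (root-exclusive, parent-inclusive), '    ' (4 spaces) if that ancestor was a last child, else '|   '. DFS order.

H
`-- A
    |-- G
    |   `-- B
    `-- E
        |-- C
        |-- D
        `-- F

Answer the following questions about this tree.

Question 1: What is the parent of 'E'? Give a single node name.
Answer: A

Derivation:
Scan adjacency: E appears as child of A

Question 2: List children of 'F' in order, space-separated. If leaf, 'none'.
Node F's children (from adjacency): (leaf)

Answer: none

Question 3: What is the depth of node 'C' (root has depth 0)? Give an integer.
Answer: 3

Derivation:
Path from root to C: H -> A -> E -> C
Depth = number of edges = 3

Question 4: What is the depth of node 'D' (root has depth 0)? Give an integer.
Answer: 3

Derivation:
Path from root to D: H -> A -> E -> D
Depth = number of edges = 3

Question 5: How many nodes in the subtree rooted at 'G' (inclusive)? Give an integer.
Answer: 2

Derivation:
Subtree rooted at G contains: B, G
Count = 2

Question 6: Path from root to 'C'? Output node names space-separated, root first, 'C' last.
Answer: H A E C

Derivation:
Walk down from root: H -> A -> E -> C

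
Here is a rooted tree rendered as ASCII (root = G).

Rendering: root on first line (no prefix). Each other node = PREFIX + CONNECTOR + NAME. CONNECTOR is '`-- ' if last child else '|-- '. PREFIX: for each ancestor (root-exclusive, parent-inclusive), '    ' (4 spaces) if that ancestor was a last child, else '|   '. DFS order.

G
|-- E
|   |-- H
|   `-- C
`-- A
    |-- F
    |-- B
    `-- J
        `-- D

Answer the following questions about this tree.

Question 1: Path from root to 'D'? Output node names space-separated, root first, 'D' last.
Answer: G A J D

Derivation:
Walk down from root: G -> A -> J -> D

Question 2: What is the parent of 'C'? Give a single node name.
Answer: E

Derivation:
Scan adjacency: C appears as child of E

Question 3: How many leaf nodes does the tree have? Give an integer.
Answer: 5

Derivation:
Leaves (nodes with no children): B, C, D, F, H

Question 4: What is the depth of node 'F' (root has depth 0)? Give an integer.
Answer: 2

Derivation:
Path from root to F: G -> A -> F
Depth = number of edges = 2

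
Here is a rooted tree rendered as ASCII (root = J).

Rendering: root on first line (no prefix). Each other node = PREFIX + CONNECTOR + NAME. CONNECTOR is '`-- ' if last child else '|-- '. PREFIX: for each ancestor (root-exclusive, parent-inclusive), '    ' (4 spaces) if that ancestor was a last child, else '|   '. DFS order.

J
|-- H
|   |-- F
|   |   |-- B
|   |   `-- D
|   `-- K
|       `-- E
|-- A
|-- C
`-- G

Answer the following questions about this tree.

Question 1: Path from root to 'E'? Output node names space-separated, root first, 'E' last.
Answer: J H K E

Derivation:
Walk down from root: J -> H -> K -> E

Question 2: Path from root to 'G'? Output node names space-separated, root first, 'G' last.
Walk down from root: J -> G

Answer: J G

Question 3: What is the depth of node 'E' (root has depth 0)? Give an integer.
Answer: 3

Derivation:
Path from root to E: J -> H -> K -> E
Depth = number of edges = 3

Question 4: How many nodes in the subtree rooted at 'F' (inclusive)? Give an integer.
Answer: 3

Derivation:
Subtree rooted at F contains: B, D, F
Count = 3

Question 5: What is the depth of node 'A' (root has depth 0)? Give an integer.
Answer: 1

Derivation:
Path from root to A: J -> A
Depth = number of edges = 1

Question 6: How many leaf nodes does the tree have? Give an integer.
Answer: 6

Derivation:
Leaves (nodes with no children): A, B, C, D, E, G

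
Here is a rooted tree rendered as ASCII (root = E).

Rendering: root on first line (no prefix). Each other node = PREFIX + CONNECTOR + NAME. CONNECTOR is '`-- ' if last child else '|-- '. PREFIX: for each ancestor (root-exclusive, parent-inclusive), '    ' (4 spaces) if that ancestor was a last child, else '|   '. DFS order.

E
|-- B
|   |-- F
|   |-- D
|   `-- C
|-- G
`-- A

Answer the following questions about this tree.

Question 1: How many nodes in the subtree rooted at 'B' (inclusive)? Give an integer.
Subtree rooted at B contains: B, C, D, F
Count = 4

Answer: 4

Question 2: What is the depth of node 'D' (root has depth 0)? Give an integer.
Answer: 2

Derivation:
Path from root to D: E -> B -> D
Depth = number of edges = 2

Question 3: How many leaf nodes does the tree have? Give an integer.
Leaves (nodes with no children): A, C, D, F, G

Answer: 5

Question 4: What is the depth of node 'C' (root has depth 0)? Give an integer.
Path from root to C: E -> B -> C
Depth = number of edges = 2

Answer: 2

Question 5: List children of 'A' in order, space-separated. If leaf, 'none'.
Answer: none

Derivation:
Node A's children (from adjacency): (leaf)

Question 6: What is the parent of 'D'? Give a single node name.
Scan adjacency: D appears as child of B

Answer: B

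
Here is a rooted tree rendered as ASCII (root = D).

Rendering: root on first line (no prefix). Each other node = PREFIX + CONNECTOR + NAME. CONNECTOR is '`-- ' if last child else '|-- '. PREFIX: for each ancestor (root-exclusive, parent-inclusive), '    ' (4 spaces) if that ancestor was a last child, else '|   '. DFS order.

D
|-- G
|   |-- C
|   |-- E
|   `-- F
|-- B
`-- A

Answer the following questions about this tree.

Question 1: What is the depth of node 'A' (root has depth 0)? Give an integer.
Path from root to A: D -> A
Depth = number of edges = 1

Answer: 1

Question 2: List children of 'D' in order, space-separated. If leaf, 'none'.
Answer: G B A

Derivation:
Node D's children (from adjacency): G, B, A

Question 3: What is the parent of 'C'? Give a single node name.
Scan adjacency: C appears as child of G

Answer: G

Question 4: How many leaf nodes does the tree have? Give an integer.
Answer: 5

Derivation:
Leaves (nodes with no children): A, B, C, E, F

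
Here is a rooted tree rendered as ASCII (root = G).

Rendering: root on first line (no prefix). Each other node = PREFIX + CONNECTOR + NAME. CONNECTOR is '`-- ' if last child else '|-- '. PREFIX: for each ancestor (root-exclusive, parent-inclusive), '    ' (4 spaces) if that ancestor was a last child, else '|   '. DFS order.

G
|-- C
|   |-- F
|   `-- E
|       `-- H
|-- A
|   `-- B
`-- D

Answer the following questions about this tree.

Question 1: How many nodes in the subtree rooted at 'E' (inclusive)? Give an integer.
Answer: 2

Derivation:
Subtree rooted at E contains: E, H
Count = 2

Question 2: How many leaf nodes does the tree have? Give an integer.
Leaves (nodes with no children): B, D, F, H

Answer: 4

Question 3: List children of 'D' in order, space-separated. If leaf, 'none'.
Answer: none

Derivation:
Node D's children (from adjacency): (leaf)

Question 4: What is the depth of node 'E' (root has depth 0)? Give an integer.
Answer: 2

Derivation:
Path from root to E: G -> C -> E
Depth = number of edges = 2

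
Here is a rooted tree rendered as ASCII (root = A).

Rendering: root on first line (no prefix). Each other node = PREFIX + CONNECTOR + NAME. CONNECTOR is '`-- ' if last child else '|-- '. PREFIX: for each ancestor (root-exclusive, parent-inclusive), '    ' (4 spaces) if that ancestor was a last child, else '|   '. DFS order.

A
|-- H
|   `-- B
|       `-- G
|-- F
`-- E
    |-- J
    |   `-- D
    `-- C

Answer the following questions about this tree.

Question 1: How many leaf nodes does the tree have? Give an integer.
Leaves (nodes with no children): C, D, F, G

Answer: 4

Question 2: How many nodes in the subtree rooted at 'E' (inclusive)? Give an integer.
Answer: 4

Derivation:
Subtree rooted at E contains: C, D, E, J
Count = 4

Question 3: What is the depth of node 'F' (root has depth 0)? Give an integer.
Path from root to F: A -> F
Depth = number of edges = 1

Answer: 1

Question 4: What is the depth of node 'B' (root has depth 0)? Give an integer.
Answer: 2

Derivation:
Path from root to B: A -> H -> B
Depth = number of edges = 2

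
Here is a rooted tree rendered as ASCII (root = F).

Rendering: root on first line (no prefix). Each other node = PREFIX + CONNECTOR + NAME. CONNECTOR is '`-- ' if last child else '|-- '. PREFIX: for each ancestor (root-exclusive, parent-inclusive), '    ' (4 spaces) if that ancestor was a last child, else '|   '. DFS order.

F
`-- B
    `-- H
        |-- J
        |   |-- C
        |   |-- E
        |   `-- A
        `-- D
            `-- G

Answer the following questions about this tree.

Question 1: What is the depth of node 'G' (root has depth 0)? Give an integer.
Answer: 4

Derivation:
Path from root to G: F -> B -> H -> D -> G
Depth = number of edges = 4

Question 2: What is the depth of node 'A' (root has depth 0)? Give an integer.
Path from root to A: F -> B -> H -> J -> A
Depth = number of edges = 4

Answer: 4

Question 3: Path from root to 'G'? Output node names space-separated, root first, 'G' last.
Walk down from root: F -> B -> H -> D -> G

Answer: F B H D G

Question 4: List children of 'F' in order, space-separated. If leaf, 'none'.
Node F's children (from adjacency): B

Answer: B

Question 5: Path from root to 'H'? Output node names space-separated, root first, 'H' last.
Answer: F B H

Derivation:
Walk down from root: F -> B -> H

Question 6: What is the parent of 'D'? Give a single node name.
Scan adjacency: D appears as child of H

Answer: H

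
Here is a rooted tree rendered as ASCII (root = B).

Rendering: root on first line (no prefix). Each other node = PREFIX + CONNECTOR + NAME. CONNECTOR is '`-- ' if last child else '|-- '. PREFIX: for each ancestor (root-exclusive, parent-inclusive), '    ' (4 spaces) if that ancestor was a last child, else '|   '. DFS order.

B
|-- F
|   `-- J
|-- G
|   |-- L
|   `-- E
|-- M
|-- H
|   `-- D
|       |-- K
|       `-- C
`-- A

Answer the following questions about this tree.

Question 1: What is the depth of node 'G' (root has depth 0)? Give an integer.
Answer: 1

Derivation:
Path from root to G: B -> G
Depth = number of edges = 1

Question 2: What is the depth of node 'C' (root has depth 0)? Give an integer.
Answer: 3

Derivation:
Path from root to C: B -> H -> D -> C
Depth = number of edges = 3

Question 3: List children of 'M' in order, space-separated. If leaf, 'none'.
Node M's children (from adjacency): (leaf)

Answer: none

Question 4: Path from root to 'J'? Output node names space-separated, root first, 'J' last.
Answer: B F J

Derivation:
Walk down from root: B -> F -> J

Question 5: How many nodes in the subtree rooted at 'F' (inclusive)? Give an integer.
Subtree rooted at F contains: F, J
Count = 2

Answer: 2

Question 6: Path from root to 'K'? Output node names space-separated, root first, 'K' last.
Answer: B H D K

Derivation:
Walk down from root: B -> H -> D -> K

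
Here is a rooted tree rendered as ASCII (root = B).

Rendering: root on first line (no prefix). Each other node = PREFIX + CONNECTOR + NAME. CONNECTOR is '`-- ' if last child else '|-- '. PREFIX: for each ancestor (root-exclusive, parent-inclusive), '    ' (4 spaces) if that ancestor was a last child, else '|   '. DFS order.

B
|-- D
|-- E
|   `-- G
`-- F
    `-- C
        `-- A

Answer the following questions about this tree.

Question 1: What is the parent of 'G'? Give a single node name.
Scan adjacency: G appears as child of E

Answer: E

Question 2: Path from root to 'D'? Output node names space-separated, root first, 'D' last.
Answer: B D

Derivation:
Walk down from root: B -> D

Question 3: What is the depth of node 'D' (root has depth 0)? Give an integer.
Path from root to D: B -> D
Depth = number of edges = 1

Answer: 1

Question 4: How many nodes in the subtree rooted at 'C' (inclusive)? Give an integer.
Subtree rooted at C contains: A, C
Count = 2

Answer: 2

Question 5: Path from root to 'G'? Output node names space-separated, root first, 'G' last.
Walk down from root: B -> E -> G

Answer: B E G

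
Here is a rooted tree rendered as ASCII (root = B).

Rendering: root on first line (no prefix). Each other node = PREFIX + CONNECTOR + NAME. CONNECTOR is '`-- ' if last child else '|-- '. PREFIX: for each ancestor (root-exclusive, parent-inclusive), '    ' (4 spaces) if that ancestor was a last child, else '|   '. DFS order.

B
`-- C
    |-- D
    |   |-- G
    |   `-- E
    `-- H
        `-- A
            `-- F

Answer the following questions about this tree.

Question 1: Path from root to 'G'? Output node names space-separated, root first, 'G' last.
Answer: B C D G

Derivation:
Walk down from root: B -> C -> D -> G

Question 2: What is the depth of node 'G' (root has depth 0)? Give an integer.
Answer: 3

Derivation:
Path from root to G: B -> C -> D -> G
Depth = number of edges = 3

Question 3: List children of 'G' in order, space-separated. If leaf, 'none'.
Answer: none

Derivation:
Node G's children (from adjacency): (leaf)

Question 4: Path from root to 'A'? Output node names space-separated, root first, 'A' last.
Answer: B C H A

Derivation:
Walk down from root: B -> C -> H -> A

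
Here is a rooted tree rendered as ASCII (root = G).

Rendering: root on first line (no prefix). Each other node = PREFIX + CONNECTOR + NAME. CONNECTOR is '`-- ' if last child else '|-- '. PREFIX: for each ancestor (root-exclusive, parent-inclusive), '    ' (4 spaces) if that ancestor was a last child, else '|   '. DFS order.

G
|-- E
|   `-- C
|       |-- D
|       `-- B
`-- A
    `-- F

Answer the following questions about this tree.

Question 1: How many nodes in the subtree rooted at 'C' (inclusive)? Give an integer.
Answer: 3

Derivation:
Subtree rooted at C contains: B, C, D
Count = 3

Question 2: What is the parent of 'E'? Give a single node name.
Answer: G

Derivation:
Scan adjacency: E appears as child of G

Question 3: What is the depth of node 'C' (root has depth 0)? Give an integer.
Path from root to C: G -> E -> C
Depth = number of edges = 2

Answer: 2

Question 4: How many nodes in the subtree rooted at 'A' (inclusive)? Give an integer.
Answer: 2

Derivation:
Subtree rooted at A contains: A, F
Count = 2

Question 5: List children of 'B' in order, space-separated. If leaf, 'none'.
Answer: none

Derivation:
Node B's children (from adjacency): (leaf)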